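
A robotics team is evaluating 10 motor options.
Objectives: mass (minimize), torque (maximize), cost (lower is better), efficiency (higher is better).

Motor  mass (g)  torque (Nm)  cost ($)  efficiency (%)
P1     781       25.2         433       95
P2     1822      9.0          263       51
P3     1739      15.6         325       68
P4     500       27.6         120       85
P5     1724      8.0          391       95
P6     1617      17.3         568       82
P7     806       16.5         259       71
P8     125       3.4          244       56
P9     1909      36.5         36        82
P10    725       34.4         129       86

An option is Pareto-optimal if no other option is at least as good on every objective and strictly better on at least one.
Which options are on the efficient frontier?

P1, P4, P5, P8, P9, P10

P1: not dominated.
P2: dominated by P4 (mass 500≤1822, torque 27.6≥9.0, cost 120≤263, efficiency 85≥51).
P3: dominated by P4 (mass 500≤1739, torque 27.6≥15.6, cost 120≤325, efficiency 85≥68).
P4: not dominated.
P5: not dominated.
P6: dominated by P1 (mass 781≤1617, torque 25.2≥17.3, cost 433≤568, efficiency 95≥82).
P7: dominated by P4 (mass 500≤806, torque 27.6≥16.5, cost 120≤259, efficiency 85≥71).
P8: not dominated (best mass).
P9: not dominated (best torque).
P10: not dominated.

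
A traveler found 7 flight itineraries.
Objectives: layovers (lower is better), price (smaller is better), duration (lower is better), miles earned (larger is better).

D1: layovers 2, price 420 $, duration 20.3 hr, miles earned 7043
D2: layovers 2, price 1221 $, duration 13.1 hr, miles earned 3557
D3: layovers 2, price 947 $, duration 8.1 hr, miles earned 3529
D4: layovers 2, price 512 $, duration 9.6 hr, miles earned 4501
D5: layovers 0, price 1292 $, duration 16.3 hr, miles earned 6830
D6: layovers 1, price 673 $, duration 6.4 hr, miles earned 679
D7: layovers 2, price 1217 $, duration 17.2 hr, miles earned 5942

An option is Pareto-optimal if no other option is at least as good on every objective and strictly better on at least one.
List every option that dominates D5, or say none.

D1: worse on layovers (2 vs 0).
D2: worse on layovers (2 vs 0).
D3: worse on layovers (2 vs 0).
D4: worse on layovers (2 vs 0).
D6: worse on layovers (1 vs 0).
D7: worse on layovers (2 vs 0).
No option dominates D5.

none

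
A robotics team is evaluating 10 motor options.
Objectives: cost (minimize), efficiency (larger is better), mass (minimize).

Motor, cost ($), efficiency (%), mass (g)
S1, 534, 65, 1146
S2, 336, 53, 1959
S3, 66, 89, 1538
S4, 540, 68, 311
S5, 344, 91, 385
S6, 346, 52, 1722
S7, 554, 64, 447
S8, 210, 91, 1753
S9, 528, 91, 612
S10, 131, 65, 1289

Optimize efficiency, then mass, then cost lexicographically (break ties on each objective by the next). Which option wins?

First maximize efficiency: best is 91, kept {S5, S8, S9}.
Then minimize mass: best is 385, kept {S5}.

S5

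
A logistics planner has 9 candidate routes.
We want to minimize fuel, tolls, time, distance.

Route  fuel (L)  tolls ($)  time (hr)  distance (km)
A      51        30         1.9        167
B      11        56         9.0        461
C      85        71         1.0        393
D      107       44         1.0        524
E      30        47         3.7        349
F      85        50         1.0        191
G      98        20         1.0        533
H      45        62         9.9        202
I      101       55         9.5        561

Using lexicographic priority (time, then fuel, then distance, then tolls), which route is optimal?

F

First minimize time: best is 1.0, kept {C, D, F, G}.
Then minimize fuel: best is 85, kept {C, F}.
Then minimize distance: best is 191, kept {F}.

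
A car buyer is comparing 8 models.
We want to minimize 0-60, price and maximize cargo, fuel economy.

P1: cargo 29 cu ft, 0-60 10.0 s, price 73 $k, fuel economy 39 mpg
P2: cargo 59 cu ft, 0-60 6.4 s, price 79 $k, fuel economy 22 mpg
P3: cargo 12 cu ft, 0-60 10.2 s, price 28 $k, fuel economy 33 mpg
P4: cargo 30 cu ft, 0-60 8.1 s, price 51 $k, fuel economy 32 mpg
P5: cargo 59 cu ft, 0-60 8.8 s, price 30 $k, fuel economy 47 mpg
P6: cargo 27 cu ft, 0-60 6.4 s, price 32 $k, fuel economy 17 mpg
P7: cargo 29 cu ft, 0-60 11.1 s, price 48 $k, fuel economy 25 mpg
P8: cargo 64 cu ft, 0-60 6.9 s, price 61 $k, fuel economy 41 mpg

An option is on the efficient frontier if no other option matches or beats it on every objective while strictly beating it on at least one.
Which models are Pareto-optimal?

P2, P3, P4, P5, P6, P8

P1: dominated by P5 (cargo 59≥29, 0-60 8.8≤10.0, price 30≤73, fuel economy 47≥39).
P2: not dominated.
P3: not dominated (best price).
P4: not dominated.
P5: not dominated (best fuel economy).
P6: not dominated.
P7: dominated by P5 (cargo 59≥29, 0-60 8.8≤11.1, price 30≤48, fuel economy 47≥25).
P8: not dominated (best cargo).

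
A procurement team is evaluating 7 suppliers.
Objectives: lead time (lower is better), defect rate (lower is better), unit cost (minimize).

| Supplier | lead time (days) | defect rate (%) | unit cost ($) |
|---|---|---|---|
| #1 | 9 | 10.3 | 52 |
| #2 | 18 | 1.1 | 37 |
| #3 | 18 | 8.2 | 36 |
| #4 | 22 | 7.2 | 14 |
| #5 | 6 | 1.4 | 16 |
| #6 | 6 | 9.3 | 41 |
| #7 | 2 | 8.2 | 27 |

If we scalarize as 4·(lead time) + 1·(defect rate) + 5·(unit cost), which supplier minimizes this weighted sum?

#5

#1: 4·9 + 1·10.3 + 5·52 = 306.3
#2: 4·18 + 1·1.1 + 5·37 = 258.1
#3: 4·18 + 1·8.2 + 5·36 = 260.2
#4: 4·22 + 1·7.2 + 5·14 = 165.2
#5: 4·6 + 1·1.4 + 5·16 = 105.4
#6: 4·6 + 1·9.3 + 5·41 = 238.3
#7: 4·2 + 1·8.2 + 5·27 = 151.2
Lowest: #5 at 105.4.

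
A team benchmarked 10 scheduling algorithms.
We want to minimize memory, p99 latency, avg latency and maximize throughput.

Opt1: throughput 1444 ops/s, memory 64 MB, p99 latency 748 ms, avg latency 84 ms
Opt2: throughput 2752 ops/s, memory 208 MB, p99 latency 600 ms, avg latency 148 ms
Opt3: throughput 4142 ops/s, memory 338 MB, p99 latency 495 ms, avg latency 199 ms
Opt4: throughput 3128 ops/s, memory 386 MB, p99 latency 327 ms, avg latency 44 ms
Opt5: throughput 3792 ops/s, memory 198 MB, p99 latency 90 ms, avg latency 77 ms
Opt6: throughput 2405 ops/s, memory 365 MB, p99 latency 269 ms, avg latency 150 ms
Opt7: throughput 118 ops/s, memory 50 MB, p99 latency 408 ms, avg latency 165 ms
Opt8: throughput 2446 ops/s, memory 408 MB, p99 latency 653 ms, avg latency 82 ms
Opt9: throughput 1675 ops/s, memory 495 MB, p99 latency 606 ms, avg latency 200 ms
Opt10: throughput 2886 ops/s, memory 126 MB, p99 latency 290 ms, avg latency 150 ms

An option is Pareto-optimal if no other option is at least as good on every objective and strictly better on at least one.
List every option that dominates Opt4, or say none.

Opt1: worse on throughput (1444 vs 3128).
Opt2: worse on throughput (2752 vs 3128).
Opt3: worse on p99 latency (495 vs 327).
Opt5: worse on avg latency (77 vs 44).
Opt6: worse on throughput (2405 vs 3128).
Opt7: worse on throughput (118 vs 3128).
Opt8: worse on throughput (2446 vs 3128).
Opt9: worse on throughput (1675 vs 3128).
Opt10: worse on throughput (2886 vs 3128).
No option dominates Opt4.

none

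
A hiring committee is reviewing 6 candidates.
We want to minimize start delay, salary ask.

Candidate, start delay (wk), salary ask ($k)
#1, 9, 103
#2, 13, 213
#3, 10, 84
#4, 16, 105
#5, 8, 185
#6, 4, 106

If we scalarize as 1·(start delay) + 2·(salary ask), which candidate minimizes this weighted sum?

#3

#1: 1·9 + 2·103 = 215
#2: 1·13 + 2·213 = 439
#3: 1·10 + 2·84 = 178
#4: 1·16 + 2·105 = 226
#5: 1·8 + 2·185 = 378
#6: 1·4 + 2·106 = 216
Lowest: #3 at 178.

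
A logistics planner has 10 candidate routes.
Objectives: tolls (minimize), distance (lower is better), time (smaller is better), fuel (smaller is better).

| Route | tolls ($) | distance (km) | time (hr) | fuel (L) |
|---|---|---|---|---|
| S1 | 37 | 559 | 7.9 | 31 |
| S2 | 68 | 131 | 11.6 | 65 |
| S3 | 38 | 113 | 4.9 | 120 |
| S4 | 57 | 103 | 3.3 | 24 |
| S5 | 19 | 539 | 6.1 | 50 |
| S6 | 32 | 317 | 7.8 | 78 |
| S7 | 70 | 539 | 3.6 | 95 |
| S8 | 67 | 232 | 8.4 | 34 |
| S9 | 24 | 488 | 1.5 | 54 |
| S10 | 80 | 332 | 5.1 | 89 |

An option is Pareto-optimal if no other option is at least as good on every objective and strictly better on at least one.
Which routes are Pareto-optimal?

S1, S3, S4, S5, S6, S9

S1: not dominated.
S2: dominated by S4 (tolls 57≤68, distance 103≤131, time 3.3≤11.6, fuel 24≤65).
S3: not dominated.
S4: not dominated (best distance).
S5: not dominated (best tolls).
S6: not dominated.
S7: dominated by S4 (tolls 57≤70, distance 103≤539, time 3.3≤3.6, fuel 24≤95).
S8: dominated by S4 (tolls 57≤67, distance 103≤232, time 3.3≤8.4, fuel 24≤34).
S9: not dominated (best time).
S10: dominated by S4 (tolls 57≤80, distance 103≤332, time 3.3≤5.1, fuel 24≤89).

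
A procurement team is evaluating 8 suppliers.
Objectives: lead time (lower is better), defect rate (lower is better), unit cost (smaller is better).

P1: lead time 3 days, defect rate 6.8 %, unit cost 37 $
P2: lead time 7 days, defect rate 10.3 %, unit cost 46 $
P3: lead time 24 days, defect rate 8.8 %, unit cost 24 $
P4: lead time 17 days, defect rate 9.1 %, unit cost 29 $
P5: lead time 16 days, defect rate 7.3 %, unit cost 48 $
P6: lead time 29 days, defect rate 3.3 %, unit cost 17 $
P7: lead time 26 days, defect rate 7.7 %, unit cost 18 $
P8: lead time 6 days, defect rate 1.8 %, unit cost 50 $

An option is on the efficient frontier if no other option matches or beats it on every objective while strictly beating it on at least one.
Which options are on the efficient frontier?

P1: not dominated (best lead time).
P2: dominated by P1 (lead time 3≤7, defect rate 6.8≤10.3, unit cost 37≤46).
P3: not dominated.
P4: not dominated.
P5: dominated by P1 (lead time 3≤16, defect rate 6.8≤7.3, unit cost 37≤48).
P6: not dominated (best unit cost).
P7: not dominated.
P8: not dominated (best defect rate).

P1, P3, P4, P6, P7, P8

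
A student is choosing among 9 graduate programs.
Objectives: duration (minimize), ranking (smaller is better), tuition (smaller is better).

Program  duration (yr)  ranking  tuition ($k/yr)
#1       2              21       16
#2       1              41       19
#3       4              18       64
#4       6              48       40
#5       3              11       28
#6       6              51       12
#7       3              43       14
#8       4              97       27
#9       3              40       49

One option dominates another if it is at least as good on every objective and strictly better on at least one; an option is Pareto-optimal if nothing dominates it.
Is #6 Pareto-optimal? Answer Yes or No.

Yes

#1: worse on tuition (16 vs 12).
#2: worse on tuition (19 vs 12).
#3: worse on tuition (64 vs 12).
#4: worse on tuition (40 vs 12).
#5: worse on tuition (28 vs 12).
#7: worse on tuition (14 vs 12).
#8: worse on ranking (97 vs 51).
#9: worse on tuition (49 vs 12).
No option is at least as good as #6 on every objective and strictly better on one.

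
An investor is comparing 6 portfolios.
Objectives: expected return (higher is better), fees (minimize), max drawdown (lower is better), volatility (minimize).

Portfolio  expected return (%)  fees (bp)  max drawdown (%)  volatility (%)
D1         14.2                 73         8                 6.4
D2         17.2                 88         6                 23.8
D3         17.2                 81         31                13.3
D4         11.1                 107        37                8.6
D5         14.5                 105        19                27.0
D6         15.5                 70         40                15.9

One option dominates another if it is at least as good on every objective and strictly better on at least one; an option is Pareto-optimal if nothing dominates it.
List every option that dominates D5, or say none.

D2: expected return 17.2≥14.5, fees 88≤105, max drawdown 6≤19, volatility 23.8≤27.0 — dominates D5.
Others (D1, D3, D4, D6) are each worse than D5 on at least one objective.

D2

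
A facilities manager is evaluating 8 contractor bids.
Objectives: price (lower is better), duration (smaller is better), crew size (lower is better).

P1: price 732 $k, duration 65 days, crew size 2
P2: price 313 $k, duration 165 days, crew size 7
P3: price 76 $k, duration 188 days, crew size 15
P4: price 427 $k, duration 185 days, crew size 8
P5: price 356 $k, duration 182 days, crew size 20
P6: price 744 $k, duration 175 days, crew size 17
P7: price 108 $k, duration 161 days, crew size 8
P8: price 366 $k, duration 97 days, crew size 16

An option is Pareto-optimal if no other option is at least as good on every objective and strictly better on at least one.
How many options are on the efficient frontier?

P1: not dominated (best duration).
P2: not dominated.
P3: not dominated (best price).
P4: dominated by P2 (price 313≤427, duration 165≤185, crew size 7≤8).
P5: dominated by P2 (price 313≤356, duration 165≤182, crew size 7≤20).
P6: dominated by P1 (price 732≤744, duration 65≤175, crew size 2≤17).
P7: not dominated.
P8: not dominated.
Pareto-optimal: P1, P2, P3, P7, P8 → 5.

5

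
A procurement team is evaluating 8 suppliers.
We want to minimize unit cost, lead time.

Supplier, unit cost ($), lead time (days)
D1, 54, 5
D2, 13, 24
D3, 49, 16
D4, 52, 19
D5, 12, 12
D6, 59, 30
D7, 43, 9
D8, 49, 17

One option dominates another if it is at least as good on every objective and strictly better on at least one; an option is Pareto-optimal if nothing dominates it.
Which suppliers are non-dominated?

D1, D5, D7

D1: not dominated (best lead time).
D2: dominated by D5 (unit cost 12≤13, lead time 12≤24).
D3: dominated by D5 (unit cost 12≤49, lead time 12≤16).
D4: dominated by D3 (unit cost 49≤52, lead time 16≤19).
D5: not dominated (best unit cost).
D6: dominated by D1 (unit cost 54≤59, lead time 5≤30).
D7: not dominated.
D8: dominated by D3 (unit cost 49≤49, lead time 16≤17).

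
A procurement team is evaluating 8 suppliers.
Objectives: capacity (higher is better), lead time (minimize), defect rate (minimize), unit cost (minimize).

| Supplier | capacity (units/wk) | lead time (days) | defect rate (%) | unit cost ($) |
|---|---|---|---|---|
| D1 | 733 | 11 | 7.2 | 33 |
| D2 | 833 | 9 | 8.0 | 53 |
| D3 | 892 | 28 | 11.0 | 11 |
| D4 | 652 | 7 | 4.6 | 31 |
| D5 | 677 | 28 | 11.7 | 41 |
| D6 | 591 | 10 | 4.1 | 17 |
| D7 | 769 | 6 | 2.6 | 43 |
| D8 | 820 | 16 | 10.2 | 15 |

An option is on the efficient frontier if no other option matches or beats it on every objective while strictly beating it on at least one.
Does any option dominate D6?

D1: worse on lead time (11 vs 10).
D2: worse on defect rate (8.0 vs 4.1).
D3: worse on lead time (28 vs 10).
D4: worse on defect rate (4.6 vs 4.1).
D5: worse on lead time (28 vs 10).
D7: worse on unit cost (43 vs 17).
D8: worse on lead time (16 vs 10).
No option is at least as good as D6 on every objective and strictly better on one.

No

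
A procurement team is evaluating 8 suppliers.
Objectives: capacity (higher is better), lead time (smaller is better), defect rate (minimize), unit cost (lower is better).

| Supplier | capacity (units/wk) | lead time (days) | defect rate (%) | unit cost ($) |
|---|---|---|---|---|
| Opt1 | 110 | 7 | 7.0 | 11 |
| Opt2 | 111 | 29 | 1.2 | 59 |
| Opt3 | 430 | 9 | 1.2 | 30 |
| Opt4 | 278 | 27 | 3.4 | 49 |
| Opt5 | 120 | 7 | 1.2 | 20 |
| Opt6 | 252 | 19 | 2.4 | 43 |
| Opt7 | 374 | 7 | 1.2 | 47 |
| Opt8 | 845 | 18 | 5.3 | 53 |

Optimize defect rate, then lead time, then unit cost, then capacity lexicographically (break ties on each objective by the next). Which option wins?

First minimize defect rate: best is 1.2, kept {Opt2, Opt3, Opt5, Opt7}.
Then minimize lead time: best is 7, kept {Opt5, Opt7}.
Then minimize unit cost: best is 20, kept {Opt5}.

Opt5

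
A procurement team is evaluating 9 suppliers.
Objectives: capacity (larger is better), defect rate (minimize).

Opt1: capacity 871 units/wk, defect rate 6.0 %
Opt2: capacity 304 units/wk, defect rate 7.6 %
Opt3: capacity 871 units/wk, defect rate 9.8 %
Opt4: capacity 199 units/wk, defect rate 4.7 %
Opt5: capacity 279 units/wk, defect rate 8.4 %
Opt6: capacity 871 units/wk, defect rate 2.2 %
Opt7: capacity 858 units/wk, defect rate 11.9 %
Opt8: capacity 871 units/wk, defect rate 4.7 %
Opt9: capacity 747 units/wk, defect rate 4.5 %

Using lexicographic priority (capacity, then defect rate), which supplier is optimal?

First maximize capacity: best is 871, kept {Opt1, Opt3, Opt6, Opt8}.
Then minimize defect rate: best is 2.2, kept {Opt6}.

Opt6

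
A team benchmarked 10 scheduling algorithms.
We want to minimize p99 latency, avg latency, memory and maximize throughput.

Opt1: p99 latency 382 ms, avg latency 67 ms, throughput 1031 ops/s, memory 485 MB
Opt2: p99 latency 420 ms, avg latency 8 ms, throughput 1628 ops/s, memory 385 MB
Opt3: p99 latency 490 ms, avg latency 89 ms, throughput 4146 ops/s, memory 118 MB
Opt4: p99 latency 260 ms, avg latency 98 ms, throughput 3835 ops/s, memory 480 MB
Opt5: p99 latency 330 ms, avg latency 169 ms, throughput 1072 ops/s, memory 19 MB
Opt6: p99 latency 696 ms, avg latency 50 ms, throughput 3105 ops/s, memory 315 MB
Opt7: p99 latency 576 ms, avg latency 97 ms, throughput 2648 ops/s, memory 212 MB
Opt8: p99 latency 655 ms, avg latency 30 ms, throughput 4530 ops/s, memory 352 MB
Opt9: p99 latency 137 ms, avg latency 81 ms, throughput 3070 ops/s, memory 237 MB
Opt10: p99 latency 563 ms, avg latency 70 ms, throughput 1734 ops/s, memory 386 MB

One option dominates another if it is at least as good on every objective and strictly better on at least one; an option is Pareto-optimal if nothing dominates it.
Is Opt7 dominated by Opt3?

Yes

Opt3 vs Opt7: p99 latency 490≤576, avg latency 89≤97, throughput 4146≥2648, memory 118≤212 — Opt3 is at least as good on every objective with at least one strict improvement.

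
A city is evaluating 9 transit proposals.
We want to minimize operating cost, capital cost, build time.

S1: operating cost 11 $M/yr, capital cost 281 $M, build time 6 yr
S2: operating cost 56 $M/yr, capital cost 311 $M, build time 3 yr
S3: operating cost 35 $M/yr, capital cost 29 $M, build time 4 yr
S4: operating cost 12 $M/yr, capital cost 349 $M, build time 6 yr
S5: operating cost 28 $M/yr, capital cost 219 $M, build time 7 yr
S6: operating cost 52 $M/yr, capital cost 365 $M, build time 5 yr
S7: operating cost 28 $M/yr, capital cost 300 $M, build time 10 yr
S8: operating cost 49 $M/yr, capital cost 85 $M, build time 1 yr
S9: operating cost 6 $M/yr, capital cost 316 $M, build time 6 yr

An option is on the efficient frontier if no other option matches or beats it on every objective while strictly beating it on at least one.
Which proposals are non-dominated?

S1, S3, S5, S8, S9

S1: not dominated.
S2: dominated by S8 (operating cost 49≤56, capital cost 85≤311, build time 1≤3).
S3: not dominated (best capital cost).
S4: dominated by S1 (operating cost 11≤12, capital cost 281≤349, build time 6≤6).
S5: not dominated.
S6: dominated by S3 (operating cost 35≤52, capital cost 29≤365, build time 4≤5).
S7: dominated by S1 (operating cost 11≤28, capital cost 281≤300, build time 6≤10).
S8: not dominated (best build time).
S9: not dominated (best operating cost).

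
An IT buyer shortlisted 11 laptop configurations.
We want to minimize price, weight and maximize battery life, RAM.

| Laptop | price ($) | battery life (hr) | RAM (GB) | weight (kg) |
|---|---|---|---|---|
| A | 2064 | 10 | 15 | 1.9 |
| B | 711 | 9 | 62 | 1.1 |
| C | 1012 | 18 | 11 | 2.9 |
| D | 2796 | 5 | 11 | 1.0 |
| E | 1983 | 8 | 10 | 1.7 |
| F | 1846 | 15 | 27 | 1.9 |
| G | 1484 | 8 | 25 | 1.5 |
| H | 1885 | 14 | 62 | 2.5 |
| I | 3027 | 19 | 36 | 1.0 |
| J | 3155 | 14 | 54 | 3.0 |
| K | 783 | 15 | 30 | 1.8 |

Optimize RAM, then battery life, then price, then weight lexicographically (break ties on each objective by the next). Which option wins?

First maximize RAM: best is 62, kept {B, H}.
Then maximize battery life: best is 14, kept {H}.

H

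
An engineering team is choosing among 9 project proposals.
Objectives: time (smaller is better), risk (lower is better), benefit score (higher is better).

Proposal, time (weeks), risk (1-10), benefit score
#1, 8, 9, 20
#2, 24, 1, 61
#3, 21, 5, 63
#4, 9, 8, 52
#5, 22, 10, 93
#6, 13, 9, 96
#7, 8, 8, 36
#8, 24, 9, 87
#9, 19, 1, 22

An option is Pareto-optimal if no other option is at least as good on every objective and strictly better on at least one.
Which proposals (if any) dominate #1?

#7: time 8≤8, risk 8≤9, benefit score 36≥20 — dominates #1.
Others (#2, #3, #4, #5, #6, #8, #9) are each worse than #1 on at least one objective.

#7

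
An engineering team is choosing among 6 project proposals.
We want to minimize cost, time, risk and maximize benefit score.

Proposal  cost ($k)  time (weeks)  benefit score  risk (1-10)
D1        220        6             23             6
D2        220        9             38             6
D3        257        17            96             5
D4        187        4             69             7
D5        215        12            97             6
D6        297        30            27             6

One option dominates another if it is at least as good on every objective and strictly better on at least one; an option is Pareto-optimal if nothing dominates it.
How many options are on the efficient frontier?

D1: not dominated.
D2: not dominated.
D3: not dominated (best risk).
D4: not dominated (best cost).
D5: not dominated (best benefit score).
D6: dominated by D2 (cost 220≤297, time 9≤30, benefit score 38≥27, risk 6≤6).
Pareto-optimal: D1, D2, D3, D4, D5 → 5.

5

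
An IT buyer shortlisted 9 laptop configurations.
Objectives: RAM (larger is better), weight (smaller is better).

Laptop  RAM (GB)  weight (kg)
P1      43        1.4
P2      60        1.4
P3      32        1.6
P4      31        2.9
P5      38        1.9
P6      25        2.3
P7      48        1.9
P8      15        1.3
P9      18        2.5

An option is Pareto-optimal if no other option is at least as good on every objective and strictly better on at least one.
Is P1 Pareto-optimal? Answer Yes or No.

No

P2 vs P1: RAM 60≥43, weight 1.4≤1.4 — P2 is at least as good on every objective and strictly better on at least one, so P2 dominates P1.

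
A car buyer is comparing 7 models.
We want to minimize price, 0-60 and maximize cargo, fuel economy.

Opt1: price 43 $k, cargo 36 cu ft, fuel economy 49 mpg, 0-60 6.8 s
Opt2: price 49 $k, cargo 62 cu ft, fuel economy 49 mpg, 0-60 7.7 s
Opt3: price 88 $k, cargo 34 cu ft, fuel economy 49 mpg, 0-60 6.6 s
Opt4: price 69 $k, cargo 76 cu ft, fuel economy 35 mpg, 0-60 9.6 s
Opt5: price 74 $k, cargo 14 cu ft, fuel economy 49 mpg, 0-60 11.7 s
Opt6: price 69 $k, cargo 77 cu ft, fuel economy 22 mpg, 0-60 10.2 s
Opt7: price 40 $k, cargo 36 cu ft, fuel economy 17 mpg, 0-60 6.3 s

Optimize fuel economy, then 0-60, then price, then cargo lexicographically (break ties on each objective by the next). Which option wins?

First maximize fuel economy: best is 49, kept {Opt1, Opt2, Opt3, Opt5}.
Then minimize 0-60: best is 6.6, kept {Opt3}.

Opt3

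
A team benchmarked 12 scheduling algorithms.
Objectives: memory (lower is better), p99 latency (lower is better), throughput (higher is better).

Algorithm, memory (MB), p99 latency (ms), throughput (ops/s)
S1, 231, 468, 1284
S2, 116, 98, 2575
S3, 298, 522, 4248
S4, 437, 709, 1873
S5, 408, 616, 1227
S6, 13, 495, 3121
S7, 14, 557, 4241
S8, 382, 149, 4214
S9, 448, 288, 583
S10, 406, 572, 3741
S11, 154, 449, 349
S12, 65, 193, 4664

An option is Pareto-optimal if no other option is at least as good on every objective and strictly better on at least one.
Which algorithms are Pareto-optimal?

S1: dominated by S2 (memory 116≤231, p99 latency 98≤468, throughput 2575≥1284).
S2: not dominated (best p99 latency).
S3: dominated by S12 (memory 65≤298, p99 latency 193≤522, throughput 4664≥4248).
S4: dominated by S2 (memory 116≤437, p99 latency 98≤709, throughput 2575≥1873).
S5: dominated by S1 (memory 231≤408, p99 latency 468≤616, throughput 1284≥1227).
S6: not dominated (best memory).
S7: not dominated.
S8: not dominated.
S9: dominated by S2 (memory 116≤448, p99 latency 98≤288, throughput 2575≥583).
S10: dominated by S3 (memory 298≤406, p99 latency 522≤572, throughput 4248≥3741).
S11: dominated by S2 (memory 116≤154, p99 latency 98≤449, throughput 2575≥349).
S12: not dominated (best throughput).

S2, S6, S7, S8, S12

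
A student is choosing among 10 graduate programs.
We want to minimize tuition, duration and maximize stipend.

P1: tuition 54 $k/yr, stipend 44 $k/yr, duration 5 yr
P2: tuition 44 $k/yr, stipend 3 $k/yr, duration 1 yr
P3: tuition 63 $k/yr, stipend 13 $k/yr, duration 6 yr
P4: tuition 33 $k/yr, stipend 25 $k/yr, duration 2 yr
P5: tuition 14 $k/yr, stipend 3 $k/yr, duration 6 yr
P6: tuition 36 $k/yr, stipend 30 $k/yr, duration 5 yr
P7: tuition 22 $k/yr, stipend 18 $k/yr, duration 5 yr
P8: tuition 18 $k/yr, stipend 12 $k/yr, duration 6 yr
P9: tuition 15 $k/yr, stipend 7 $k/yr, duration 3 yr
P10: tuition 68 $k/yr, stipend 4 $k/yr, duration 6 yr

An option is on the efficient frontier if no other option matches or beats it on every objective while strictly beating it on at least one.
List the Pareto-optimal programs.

P1: not dominated (best stipend).
P2: not dominated (best duration).
P3: dominated by P1 (tuition 54≤63, stipend 44≥13, duration 5≤6).
P4: not dominated.
P5: not dominated (best tuition).
P6: not dominated.
P7: not dominated.
P8: not dominated.
P9: not dominated.
P10: dominated by P1 (tuition 54≤68, stipend 44≥4, duration 5≤6).

P1, P2, P4, P5, P6, P7, P8, P9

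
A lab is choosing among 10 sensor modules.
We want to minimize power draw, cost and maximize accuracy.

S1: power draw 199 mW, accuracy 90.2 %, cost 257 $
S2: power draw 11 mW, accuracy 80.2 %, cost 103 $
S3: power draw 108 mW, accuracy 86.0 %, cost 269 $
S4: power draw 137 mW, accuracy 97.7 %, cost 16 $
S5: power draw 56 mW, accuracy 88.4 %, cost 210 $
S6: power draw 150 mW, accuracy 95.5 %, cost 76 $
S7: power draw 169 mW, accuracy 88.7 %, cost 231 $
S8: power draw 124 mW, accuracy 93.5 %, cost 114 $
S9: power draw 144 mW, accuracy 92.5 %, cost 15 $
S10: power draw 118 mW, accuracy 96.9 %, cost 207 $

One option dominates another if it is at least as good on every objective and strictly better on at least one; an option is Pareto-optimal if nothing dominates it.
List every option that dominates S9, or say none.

none

S1: worse on power draw (199 vs 144).
S2: worse on accuracy (80.2 vs 92.5).
S3: worse on accuracy (86.0 vs 92.5).
S4: worse on cost (16 vs 15).
S5: worse on accuracy (88.4 vs 92.5).
S6: worse on power draw (150 vs 144).
S7: worse on power draw (169 vs 144).
S8: worse on cost (114 vs 15).
S10: worse on cost (207 vs 15).
No option dominates S9.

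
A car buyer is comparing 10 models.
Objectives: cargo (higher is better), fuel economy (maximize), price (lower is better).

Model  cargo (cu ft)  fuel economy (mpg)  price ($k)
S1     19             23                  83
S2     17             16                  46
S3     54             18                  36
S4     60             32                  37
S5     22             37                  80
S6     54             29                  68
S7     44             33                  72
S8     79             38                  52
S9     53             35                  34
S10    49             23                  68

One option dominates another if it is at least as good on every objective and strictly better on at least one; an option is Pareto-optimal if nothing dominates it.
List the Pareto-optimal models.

S3, S4, S8, S9

S1: dominated by S4 (cargo 60≥19, fuel economy 32≥23, price 37≤83).
S2: dominated by S3 (cargo 54≥17, fuel economy 18≥16, price 36≤46).
S3: not dominated.
S4: not dominated.
S5: dominated by S8 (cargo 79≥22, fuel economy 38≥37, price 52≤80).
S6: dominated by S4 (cargo 60≥54, fuel economy 32≥29, price 37≤68).
S7: dominated by S8 (cargo 79≥44, fuel economy 38≥33, price 52≤72).
S8: not dominated (best cargo).
S9: not dominated (best price).
S10: dominated by S4 (cargo 60≥49, fuel economy 32≥23, price 37≤68).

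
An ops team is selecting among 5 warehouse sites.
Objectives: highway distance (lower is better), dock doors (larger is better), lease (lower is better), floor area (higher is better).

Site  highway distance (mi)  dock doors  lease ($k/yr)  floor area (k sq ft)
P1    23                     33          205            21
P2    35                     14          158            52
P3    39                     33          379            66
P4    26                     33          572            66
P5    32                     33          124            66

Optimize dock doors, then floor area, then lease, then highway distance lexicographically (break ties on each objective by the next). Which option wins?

First maximize dock doors: best is 33, kept {P1, P3, P4, P5}.
Then maximize floor area: best is 66, kept {P3, P4, P5}.
Then minimize lease: best is 124, kept {P5}.

P5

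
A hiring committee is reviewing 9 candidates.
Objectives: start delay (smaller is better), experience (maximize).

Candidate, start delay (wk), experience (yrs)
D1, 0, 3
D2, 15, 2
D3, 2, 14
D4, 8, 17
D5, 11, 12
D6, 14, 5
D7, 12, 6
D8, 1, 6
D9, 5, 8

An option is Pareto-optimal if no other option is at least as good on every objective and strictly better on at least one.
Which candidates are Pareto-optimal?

D1, D3, D4, D8

D1: not dominated (best start delay).
D2: dominated by D1 (start delay 0≤15, experience 3≥2).
D3: not dominated.
D4: not dominated (best experience).
D5: dominated by D3 (start delay 2≤11, experience 14≥12).
D6: dominated by D3 (start delay 2≤14, experience 14≥5).
D7: dominated by D3 (start delay 2≤12, experience 14≥6).
D8: not dominated.
D9: dominated by D3 (start delay 2≤5, experience 14≥8).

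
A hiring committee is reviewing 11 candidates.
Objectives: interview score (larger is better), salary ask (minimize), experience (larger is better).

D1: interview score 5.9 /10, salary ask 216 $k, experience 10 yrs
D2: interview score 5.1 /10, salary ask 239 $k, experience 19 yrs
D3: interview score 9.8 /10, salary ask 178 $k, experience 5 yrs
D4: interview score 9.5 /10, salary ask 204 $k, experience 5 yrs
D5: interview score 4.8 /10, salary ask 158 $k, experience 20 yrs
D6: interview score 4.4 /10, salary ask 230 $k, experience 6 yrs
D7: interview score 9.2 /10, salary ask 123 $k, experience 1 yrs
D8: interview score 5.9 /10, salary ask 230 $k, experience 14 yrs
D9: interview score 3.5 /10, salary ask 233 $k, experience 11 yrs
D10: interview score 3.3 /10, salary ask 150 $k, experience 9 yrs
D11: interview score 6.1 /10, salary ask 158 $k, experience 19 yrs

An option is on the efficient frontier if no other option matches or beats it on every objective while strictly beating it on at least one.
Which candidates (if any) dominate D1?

D11: interview score 6.1≥5.9, salary ask 158≤216, experience 19≥10 — dominates D1.
Others (D2, D3, D4, D5, D6, D7, D8, D9, D10) are each worse than D1 on at least one objective.

D11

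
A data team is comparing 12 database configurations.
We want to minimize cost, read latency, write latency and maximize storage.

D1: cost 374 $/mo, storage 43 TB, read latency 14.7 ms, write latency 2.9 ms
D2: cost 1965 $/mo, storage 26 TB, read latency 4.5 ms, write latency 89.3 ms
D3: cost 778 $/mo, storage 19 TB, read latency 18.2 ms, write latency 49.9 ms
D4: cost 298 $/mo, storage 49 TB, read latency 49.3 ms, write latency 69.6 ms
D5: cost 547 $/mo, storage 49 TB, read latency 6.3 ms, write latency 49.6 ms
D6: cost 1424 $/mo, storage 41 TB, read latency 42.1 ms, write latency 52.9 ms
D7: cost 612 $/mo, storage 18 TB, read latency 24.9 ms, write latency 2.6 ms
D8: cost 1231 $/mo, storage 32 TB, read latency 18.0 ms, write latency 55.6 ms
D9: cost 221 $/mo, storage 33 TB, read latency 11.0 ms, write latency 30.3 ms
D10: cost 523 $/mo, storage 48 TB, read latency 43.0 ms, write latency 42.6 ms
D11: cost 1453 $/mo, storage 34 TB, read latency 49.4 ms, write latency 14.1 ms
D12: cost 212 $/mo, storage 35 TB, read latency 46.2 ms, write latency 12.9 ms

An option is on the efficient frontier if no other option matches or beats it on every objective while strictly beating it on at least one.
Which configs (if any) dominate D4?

D1: worse on cost (374 vs 298).
D2: worse on cost (1965 vs 298).
D3: worse on cost (778 vs 298).
D5: worse on cost (547 vs 298).
D6: worse on cost (1424 vs 298).
D7: worse on cost (612 vs 298).
D8: worse on cost (1231 vs 298).
D9: worse on storage (33 vs 49).
D10: worse on cost (523 vs 298).
D11: worse on cost (1453 vs 298).
D12: worse on storage (35 vs 49).
No option dominates D4.

none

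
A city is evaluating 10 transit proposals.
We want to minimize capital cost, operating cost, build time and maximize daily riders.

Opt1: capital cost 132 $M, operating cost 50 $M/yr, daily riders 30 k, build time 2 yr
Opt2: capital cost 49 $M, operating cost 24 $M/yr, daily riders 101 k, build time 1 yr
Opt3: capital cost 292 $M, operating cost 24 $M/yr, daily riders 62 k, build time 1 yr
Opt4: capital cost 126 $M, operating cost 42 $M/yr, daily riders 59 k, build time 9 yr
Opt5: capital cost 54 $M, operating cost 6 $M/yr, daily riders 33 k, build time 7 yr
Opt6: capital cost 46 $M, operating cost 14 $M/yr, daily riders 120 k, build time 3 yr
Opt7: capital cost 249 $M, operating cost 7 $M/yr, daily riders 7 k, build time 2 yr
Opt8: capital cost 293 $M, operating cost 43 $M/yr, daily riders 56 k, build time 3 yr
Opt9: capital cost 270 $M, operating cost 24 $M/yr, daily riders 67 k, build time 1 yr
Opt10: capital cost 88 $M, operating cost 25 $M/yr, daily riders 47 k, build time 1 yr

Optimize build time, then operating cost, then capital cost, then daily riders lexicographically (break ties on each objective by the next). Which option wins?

Opt2

First minimize build time: best is 1, kept {Opt2, Opt3, Opt9, Opt10}.
Then minimize operating cost: best is 24, kept {Opt2, Opt3, Opt9}.
Then minimize capital cost: best is 49, kept {Opt2}.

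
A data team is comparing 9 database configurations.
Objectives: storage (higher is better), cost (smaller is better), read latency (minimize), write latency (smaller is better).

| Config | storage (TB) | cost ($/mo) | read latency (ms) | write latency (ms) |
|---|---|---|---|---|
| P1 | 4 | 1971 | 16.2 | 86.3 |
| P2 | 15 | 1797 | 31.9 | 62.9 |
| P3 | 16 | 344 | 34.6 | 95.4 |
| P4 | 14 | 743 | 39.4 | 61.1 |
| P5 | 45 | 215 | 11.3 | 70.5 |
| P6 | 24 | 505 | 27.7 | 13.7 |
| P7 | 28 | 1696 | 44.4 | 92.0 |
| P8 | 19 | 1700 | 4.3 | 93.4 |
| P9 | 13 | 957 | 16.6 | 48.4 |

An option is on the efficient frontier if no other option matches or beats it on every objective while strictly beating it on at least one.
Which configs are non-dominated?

P5, P6, P8, P9

P1: dominated by P5 (storage 45≥4, cost 215≤1971, read latency 11.3≤16.2, write latency 70.5≤86.3).
P2: dominated by P6 (storage 24≥15, cost 505≤1797, read latency 27.7≤31.9, write latency 13.7≤62.9).
P3: dominated by P5 (storage 45≥16, cost 215≤344, read latency 11.3≤34.6, write latency 70.5≤95.4).
P4: dominated by P6 (storage 24≥14, cost 505≤743, read latency 27.7≤39.4, write latency 13.7≤61.1).
P5: not dominated (best storage).
P6: not dominated (best write latency).
P7: dominated by P5 (storage 45≥28, cost 215≤1696, read latency 11.3≤44.4, write latency 70.5≤92.0).
P8: not dominated (best read latency).
P9: not dominated.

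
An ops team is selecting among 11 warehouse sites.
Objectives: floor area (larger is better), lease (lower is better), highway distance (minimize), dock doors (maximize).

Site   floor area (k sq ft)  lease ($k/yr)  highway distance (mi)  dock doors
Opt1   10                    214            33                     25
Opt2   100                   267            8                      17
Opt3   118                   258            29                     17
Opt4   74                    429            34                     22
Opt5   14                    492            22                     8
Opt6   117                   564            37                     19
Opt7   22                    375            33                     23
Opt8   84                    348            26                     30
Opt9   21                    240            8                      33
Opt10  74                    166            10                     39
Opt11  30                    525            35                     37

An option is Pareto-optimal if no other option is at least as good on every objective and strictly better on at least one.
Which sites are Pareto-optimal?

Opt2, Opt3, Opt6, Opt8, Opt9, Opt10

Opt1: dominated by Opt10 (floor area 74≥10, lease 166≤214, highway distance 10≤33, dock doors 39≥25).
Opt2: not dominated.
Opt3: not dominated (best floor area).
Opt4: dominated by Opt8 (floor area 84≥74, lease 348≤429, highway distance 26≤34, dock doors 30≥22).
Opt5: dominated by Opt2 (floor area 100≥14, lease 267≤492, highway distance 8≤22, dock doors 17≥8).
Opt6: not dominated.
Opt7: dominated by Opt8 (floor area 84≥22, lease 348≤375, highway distance 26≤33, dock doors 30≥23).
Opt8: not dominated.
Opt9: not dominated.
Opt10: not dominated (best lease).
Opt11: dominated by Opt10 (floor area 74≥30, lease 166≤525, highway distance 10≤35, dock doors 39≥37).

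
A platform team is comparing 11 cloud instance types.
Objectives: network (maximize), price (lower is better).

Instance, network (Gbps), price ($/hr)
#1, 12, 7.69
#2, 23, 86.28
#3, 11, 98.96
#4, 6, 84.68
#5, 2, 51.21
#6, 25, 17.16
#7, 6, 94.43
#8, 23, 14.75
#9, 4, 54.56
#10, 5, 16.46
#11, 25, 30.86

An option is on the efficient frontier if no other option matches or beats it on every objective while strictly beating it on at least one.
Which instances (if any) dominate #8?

#1: worse on network (12 vs 23).
#2: worse on price (86.28 vs 14.75).
#3: worse on network (11 vs 23).
#4: worse on network (6 vs 23).
#5: worse on network (2 vs 23).
#6: worse on price (17.16 vs 14.75).
#7: worse on network (6 vs 23).
#9: worse on network (4 vs 23).
#10: worse on network (5 vs 23).
#11: worse on price (30.86 vs 14.75).
No option dominates #8.

none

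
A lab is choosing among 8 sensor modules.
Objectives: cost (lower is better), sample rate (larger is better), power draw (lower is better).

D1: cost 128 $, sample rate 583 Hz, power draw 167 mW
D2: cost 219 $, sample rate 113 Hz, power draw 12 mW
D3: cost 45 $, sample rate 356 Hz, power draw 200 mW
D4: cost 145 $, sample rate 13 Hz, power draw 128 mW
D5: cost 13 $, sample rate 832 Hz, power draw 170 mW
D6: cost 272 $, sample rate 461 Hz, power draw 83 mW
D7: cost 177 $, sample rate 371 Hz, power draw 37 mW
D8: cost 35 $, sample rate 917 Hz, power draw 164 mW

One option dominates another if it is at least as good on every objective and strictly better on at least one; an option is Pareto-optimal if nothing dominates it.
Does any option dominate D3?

Yes

D5 vs D3: cost 13≤45, sample rate 832≥356, power draw 170≤200 — D5 is at least as good on every objective and strictly better on at least one, so D5 dominates D3.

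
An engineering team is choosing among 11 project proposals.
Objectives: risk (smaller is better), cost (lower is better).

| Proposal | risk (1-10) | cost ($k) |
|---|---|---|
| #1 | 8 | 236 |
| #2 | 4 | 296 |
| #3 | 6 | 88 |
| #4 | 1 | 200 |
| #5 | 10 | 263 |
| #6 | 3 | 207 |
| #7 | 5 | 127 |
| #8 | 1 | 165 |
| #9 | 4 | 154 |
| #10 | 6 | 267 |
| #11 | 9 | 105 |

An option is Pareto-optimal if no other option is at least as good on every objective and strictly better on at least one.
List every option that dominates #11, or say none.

#3

#3: risk 6≤9, cost 88≤105 — dominates #11.
Others (#1, #2, #4, #5, #6, #7, #8, #9, #10) are each worse than #11 on at least one objective.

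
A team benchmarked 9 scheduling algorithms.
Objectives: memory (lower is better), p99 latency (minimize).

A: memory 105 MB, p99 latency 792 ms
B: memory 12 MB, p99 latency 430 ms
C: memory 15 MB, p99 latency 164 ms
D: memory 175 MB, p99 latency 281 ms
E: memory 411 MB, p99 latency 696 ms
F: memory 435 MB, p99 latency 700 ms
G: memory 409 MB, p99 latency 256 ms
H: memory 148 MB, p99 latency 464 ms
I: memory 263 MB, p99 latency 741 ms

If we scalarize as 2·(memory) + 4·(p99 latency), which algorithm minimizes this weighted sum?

A: 2·105 + 4·792 = 3378
B: 2·12 + 4·430 = 1744
C: 2·15 + 4·164 = 686
D: 2·175 + 4·281 = 1474
E: 2·411 + 4·696 = 3606
F: 2·435 + 4·700 = 3670
G: 2·409 + 4·256 = 1842
H: 2·148 + 4·464 = 2152
I: 2·263 + 4·741 = 3490
Lowest: C at 686.

C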